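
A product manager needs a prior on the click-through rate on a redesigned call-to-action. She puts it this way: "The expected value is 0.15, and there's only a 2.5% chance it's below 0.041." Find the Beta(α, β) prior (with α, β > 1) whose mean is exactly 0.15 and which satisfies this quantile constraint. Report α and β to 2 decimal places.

α ≈ 3.67, β ≈ 20.77

With mean 0.15 fixed, write α = 0.15s, β = 0.85s where s = α+β.
Need P(θ < 0.041) = 0.025 under Beta(0.15s, 0.85s). Normal approximation: (q−m)/√(m(1−m)/s) ≈ z_{0.025} = -1.96, so s ≈ 0.15·0.85·(-1.96)²/(0.041−0.15)² = 41.2.
At s = 41.2: P(θ<0.041) ≈ 0.004. Adjusting to match 0.025 gives s ≈ 24.44.
So α = 0.15·24.44 ≈ 3.67, β = 0.85·24.44 ≈ 20.77.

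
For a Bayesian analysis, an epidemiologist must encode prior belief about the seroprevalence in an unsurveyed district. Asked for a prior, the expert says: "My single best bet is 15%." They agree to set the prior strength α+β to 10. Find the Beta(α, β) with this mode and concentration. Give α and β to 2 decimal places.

α = 2.20, β = 7.80

For α,β > 1 the Beta mode is (α−1)/(α+β−2). With α+β = 10, the mode is (α−1)/8.
Set (α−1)/8 = 0.15 → α = 1 + 0.15·8 = 2.20.
β = 10 − α = 7.80.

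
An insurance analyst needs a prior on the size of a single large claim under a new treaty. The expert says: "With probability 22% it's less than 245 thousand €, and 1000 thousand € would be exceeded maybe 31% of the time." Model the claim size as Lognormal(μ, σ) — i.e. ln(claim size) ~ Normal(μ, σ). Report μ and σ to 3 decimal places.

μ ≈ 6.358, σ ≈ 1.109

If T ~ Lognormal(μ,σ) then ln T ~ Normal(μ,σ), so the p-quantile of ln T is μ + z_p·σ.
ln(245) = 5.501 and ln(1000) = 6.908; z_{0.22} = -0.7722, z_{0.69} = 0.4959.
σ = (6.908 − 5.501)/(0.4959 − (-0.7722)) = 1.109.
μ = 5.501 − (-0.7722)·1.109 = 6.358.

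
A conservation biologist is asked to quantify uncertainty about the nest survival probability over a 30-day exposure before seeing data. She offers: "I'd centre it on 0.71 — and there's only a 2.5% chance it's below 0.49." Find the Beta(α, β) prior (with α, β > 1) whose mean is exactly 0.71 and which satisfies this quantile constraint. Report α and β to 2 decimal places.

With mean 0.71 fixed, write α = 0.71s, β = 0.29s where s = α+β.
Need P(θ < 0.49) = 0.025 under Beta(0.71s, 0.29s). Normal approximation: (q−m)/√(m(1−m)/s) ≈ z_{0.025} = -1.96, so s ≈ 0.71·0.29·(-1.96)²/(0.49−0.71)² = 16.3.
At s = 16.3: P(θ<0.49) ≈ 0.032. Adjusting to match 0.025 gives s ≈ 18.43.
So α = 0.71·18.43 ≈ 13.08, β = 0.29·18.43 ≈ 5.34.

α ≈ 13.08, β ≈ 5.34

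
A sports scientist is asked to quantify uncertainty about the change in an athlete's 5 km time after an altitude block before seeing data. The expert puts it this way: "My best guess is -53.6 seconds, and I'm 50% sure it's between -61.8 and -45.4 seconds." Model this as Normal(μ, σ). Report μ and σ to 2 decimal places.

A symmetric 50% interval runs μ ± z·σ with z = 0.6745.
Half-width = 8.2, so σ = 8.2/0.6745 = 12.16.
μ is the stated best guess, -53.60.

μ = -53.60, σ = 12.16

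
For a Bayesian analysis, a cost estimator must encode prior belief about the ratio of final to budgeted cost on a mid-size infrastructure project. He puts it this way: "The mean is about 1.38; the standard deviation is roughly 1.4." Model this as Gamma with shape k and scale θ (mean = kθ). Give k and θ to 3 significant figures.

For Gamma(k, scale θ): mean = kθ, variance = kθ², so CV = 1/√k.
CV = SD/mean = 1.4/1.38 = 1.014, hence k = 1/CV² = 0.972.
Then θ = mean/k = 1.38/0.972 = 1.42.

k ≈ 0.972, θ ≈ 1.42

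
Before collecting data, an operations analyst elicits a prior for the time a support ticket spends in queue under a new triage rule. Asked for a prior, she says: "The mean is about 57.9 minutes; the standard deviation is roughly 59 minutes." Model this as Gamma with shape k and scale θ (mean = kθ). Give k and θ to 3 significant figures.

k ≈ 0.963, θ ≈ 60.1

For Gamma(k, scale θ): mean = kθ, variance = kθ², so CV = 1/√k.
CV = SD/mean = 59/57.9 = 1.019, hence k = 1/CV² = 0.963.
Then θ = mean/k = 57.9/0.963 = 60.1.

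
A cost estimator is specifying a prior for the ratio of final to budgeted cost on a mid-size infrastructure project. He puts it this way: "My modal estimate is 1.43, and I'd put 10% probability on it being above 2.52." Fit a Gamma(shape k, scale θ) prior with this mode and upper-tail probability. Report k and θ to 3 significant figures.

Gamma(k,θ) with k>1 has mode (k−1)θ, so θ = 1.43/(k−1).
Need P(X < 2.52) = 0.9 with θ tied to k this way. Start at k = 2, θ = 1.43: P(X<2.52) ≈ 0.526.
Too low — raise k to concentrate. Iterating converges to k ≈ 6.92.
Then θ = 1.43/(6.92−1) ≈ 0.242.

k ≈ 6.92, θ ≈ 0.242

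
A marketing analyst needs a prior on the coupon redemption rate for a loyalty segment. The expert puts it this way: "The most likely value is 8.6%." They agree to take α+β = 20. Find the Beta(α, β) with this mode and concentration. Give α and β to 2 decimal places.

α = 2.55, β = 17.45

For α,β > 1 the Beta mode is (α−1)/(α+β−2). With α+β = 20, the mode is (α−1)/18.
Set (α−1)/18 = 0.086 → α = 1 + 0.086·18 = 2.55.
β = 20 − α = 17.45.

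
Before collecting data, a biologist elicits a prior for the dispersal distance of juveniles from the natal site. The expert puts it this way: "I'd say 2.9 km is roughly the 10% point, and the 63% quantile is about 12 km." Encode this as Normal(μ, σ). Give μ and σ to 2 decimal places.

μ = 10.13, σ = 5.64

The p-quantile of Normal(μ,σ) is μ + z_p·σ, with z_{0.1} = -1.282 and z_{0.63} = 0.3319.
Eliminate σ: μ = (z₂·x₁ − z₁·x₂)/(z₂ − z₁) = (0.3319·2.9 − (-1.282)·12)/1.613 = 10.13.
Then σ = (x₂ − x₁)/(z₂ − z₁) = (12 − 2.9)/1.613 = 5.64.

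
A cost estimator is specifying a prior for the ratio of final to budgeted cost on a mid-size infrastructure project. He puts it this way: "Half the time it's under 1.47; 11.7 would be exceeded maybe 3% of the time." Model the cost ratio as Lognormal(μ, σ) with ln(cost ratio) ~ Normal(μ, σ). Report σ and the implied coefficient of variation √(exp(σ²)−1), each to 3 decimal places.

If T ~ Lognormal(μ,σ) then ln T ~ Normal(μ,σ), so the p-quantile of ln T is μ + z_p·σ.
ln(1.47) = 0.3853 and ln(11.7) = 2.46; z_{0.5} = 0, z_{0.97} = 1.881.
σ = (2.46 − 0.3853)/(1.881 − (0)) = 1.103.
μ = 0.3853 − (0)·1.103 = 0.385.
CV = √(exp(σ²)−1) = √(exp(1.2164)−1) = 1.541.

σ ≈ 1.103, CV ≈ 1.541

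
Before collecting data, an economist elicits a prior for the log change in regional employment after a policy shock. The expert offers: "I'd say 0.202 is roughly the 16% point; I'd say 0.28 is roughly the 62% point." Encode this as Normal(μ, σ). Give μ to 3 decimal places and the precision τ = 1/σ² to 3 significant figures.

μ = 0.262, τ = 278

For Normal(μ,σ), the p-quantile is μ + z_p·σ. Here z_{0.16} = -0.9945, z_{0.62} = 0.3055.
So 0.202 = μ − 0.9945σ and 0.28 = μ + 0.3055σ.
Subtracting: σ = (0.28 − 0.202)/(0.3055 − (-0.9945)) = 0.060.
Then μ = 0.202 − (-0.9945)·0.060 = 0.262.
Precision τ = 1/σ² = 1/0.06² = 278.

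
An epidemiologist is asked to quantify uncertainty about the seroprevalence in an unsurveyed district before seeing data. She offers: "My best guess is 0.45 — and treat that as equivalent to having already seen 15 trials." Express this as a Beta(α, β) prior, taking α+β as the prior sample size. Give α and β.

α = 6.75, β = 8.25

Under the effective-sample-size interpretation, Beta(α, β) has prior mean α/(α+β) and prior sample size α+β.
So α+β = 15 and α/(α+β) = 0.45, giving α = 0.45·15 = 6.75 and β = 15 − 6.75 = 8.25.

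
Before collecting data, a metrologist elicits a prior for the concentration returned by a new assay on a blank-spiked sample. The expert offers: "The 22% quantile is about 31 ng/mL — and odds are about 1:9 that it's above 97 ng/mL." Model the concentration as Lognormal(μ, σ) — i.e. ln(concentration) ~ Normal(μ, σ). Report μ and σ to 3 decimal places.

μ ≈ 3.863, σ ≈ 0.555

If T ~ Lognormal(μ,σ) then ln T ~ Normal(μ,σ), so the p-quantile of ln T is μ + z_p·σ.
ln(31) = 3.434 and ln(97) = 4.575; z_{0.22} = -0.7722, z_{0.9} = 1.282.
σ = (4.575 − 3.434)/(1.282 − (-0.7722)) = 0.555.
μ = 3.434 − (-0.7722)·0.555 = 3.863.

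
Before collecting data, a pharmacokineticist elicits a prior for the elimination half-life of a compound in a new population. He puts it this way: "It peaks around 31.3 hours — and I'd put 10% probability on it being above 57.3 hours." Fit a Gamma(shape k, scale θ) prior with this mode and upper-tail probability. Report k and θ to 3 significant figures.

Gamma(k,θ) with k>1 has mode (k−1)θ, so θ = 31.3/(k−1).
Need P(X < 57.3) = 0.9 with θ tied to k this way. Start at k = 2, θ = 31.3: P(X<57.3) ≈ 0.546.
Too low — raise k to concentrate. Iterating converges to k ≈ 6.21.
Then θ = 31.3/(6.21−1) ≈ 6.

k ≈ 6.21, θ ≈ 6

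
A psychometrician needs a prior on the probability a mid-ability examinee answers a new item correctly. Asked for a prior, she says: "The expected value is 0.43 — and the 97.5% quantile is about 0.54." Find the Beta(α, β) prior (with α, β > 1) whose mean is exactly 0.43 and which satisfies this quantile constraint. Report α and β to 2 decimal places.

With mean 0.43 fixed, write α = 0.43s, β = 0.57s where s = α+β.
Need P(θ < 0.54) = 0.975 under Beta(0.43s, 0.57s). Normal approximation: (q−m)/√(m(1−m)/s) ≈ z_{0.975} = 1.96, so s ≈ 0.43·0.57·(1.96)²/(0.54−0.43)² = 77.8.
At s = 77.8: P(θ<0.54) ≈ 0.974. Adjusting to match 0.975 gives s ≈ 78.80.
So α = 0.43·78.80 ≈ 33.88, β = 0.57·78.80 ≈ 44.91.

α ≈ 33.88, β ≈ 44.91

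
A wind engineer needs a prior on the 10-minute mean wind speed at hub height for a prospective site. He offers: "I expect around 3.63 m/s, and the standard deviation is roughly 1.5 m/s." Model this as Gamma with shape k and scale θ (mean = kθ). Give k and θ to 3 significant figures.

For Gamma(k, scale θ): mean = kθ, variance = kθ², so CV = 1/√k.
CV = SD/mean = 1.5/3.63 = 0.4132, hence k = 1/CV² = 5.86.
Then θ = mean/k = 3.63/5.86 = 0.62.

k ≈ 5.86, θ ≈ 0.62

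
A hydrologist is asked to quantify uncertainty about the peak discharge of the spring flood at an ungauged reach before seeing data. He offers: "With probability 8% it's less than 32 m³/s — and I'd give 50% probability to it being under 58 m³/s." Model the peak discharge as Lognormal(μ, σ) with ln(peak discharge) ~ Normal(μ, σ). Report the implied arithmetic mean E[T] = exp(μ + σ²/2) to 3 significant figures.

If T ~ Lognormal(μ,σ) then ln T ~ Normal(μ,σ), so the p-quantile of ln T is μ + z_p·σ.
ln(32) = 3.466 and ln(58) = 4.06; z_{0.08} = -1.405, z_{0.5} = 0.
σ = (4.06 − 3.466)/(0 − (-1.405)) = 0.423.
μ = 3.466 − (-1.405)·0.423 = 4.060.
E[T] = exp(μ + σ²/2) = exp(4.060 + 0.0896) = 63.4 m³/s.

E[T] ≈ 63.4 m³/s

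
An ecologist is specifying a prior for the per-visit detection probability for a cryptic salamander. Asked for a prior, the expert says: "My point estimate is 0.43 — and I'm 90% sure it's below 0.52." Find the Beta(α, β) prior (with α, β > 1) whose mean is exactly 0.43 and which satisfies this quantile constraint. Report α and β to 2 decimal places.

With mean 0.43 fixed, write α = 0.43s, β = 0.57s where s = α+β.
Need P(θ < 0.52) = 0.9 under Beta(0.43s, 0.57s). Normal approximation: (q−m)/√(m(1−m)/s) ≈ z_{0.9} = 1.28, so s ≈ 0.43·0.57·(1.28)²/(0.52−0.43)² = 49.7.
At s = 49.7: P(θ<0.52) ≈ 0.899. Adjusting to match 0.9 gives s ≈ 50.03.
So α = 0.43·50.03 ≈ 21.51, β = 0.57·50.03 ≈ 28.52.

α ≈ 21.51, β ≈ 28.52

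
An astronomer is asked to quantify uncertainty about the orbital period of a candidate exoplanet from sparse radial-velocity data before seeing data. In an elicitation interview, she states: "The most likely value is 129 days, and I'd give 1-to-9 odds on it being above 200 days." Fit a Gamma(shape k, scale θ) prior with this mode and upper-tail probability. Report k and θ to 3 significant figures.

k ≈ 10.7, θ ≈ 13.3

Gamma(k,θ) with k>1 has mode (k−1)θ, so θ = 129/(k−1).
Need P(X < 200) = 0.9 with θ tied to k this way. Start at k = 2, θ = 129: P(X<200) ≈ 0.459.
Too low — raise k to concentrate. Iterating converges to k ≈ 10.7.
Then θ = 129/(10.7−1) ≈ 13.3.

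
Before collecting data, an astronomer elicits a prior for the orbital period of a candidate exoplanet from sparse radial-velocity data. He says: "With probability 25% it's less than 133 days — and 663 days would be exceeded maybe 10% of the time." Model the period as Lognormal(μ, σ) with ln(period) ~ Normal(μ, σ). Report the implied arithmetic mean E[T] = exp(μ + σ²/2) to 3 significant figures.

If T ~ Lognormal(μ,σ) then ln T ~ Normal(μ,σ), so the p-quantile of ln T is μ + z_p·σ.
ln(133) = 4.89 and ln(663) = 6.497; z_{0.25} = -0.6745, z_{0.9} = 1.282.
σ = (6.497 − 4.89)/(1.282 − (-0.6745)) = 0.821.
μ = 4.89 − (-0.6745)·0.821 = 5.444.
E[T] = exp(μ + σ²/2) = exp(5.444 + 0.3372) = 324 days.

E[T] ≈ 324 days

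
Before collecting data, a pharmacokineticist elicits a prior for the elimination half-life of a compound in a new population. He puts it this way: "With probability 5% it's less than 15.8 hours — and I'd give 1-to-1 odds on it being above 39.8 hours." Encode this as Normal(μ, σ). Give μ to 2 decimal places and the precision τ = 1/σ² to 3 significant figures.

For Normal(μ,σ), the p-quantile is μ + z_p·σ. Here z_{0.05} = -1.645, z_{0.5} = 0.
So 15.8 = μ − 1.645σ and 39.8 = μ + 0σ.
Subtracting: σ = (39.8 − 15.8)/(0 − (-1.645)) = 14.59.
Then μ = 15.8 − (-1.645)·14.59 = 39.80.
Precision τ = 1/σ² = 1/14.59² = 0.0047.

μ = 39.80, τ = 0.0047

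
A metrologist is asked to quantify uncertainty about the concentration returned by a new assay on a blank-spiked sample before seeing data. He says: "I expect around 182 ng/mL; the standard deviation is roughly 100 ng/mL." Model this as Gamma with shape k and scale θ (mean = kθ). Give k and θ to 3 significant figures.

k ≈ 3.31, θ ≈ 54.9

For Gamma(k, scale θ): mean = kθ, variance = kθ², so CV = 1/√k.
CV = SD/mean = 100/182 = 0.5495, hence k = 1/CV² = 3.31.
Then θ = mean/k = 182/3.31 = 54.9.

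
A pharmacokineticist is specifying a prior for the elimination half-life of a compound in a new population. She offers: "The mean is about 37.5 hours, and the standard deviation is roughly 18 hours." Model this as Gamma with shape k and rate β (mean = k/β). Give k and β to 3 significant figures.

For Gamma(k, rate β): mean = k/β, variance = k/β², so CV = 1/√k.
CV = SD/mean = 18/37.5 = 0.48, hence k = 1/CV² = 4.34.
Then β = k/mean = 4.34/37.5 = 0.116.

k ≈ 4.34, β ≈ 0.116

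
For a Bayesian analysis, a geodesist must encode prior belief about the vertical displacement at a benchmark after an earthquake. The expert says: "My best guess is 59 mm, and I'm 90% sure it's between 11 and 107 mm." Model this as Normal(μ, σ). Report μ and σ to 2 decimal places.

A symmetric 90% interval runs μ ± z·σ with z = 1.645.
Half-width = 48, so σ = 48/1.645 = 29.18.
μ is the stated best guess, 59.00.

μ = 59.00, σ = 29.18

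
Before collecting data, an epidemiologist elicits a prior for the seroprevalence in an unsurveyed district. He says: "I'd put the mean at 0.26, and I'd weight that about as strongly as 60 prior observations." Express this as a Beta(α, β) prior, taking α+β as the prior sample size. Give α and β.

α = 15.6, β = 44.4

Under the effective-sample-size interpretation, Beta(α, β) has prior mean α/(α+β) and prior sample size α+β.
So α+β = 60 and α/(α+β) = 0.26, giving α = 0.26·60 = 15.6 and β = 60 − 15.6 = 44.4.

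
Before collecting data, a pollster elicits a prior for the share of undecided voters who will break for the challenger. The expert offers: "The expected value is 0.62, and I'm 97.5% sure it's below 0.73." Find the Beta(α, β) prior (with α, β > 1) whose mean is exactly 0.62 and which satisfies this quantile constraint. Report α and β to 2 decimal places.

α ≈ 42.80, β ≈ 26.23

With mean 0.62 fixed, write α = 0.62s, β = 0.38s where s = α+β.
Need P(θ < 0.73) = 0.975 under Beta(0.62s, 0.38s). Normal approximation: (q−m)/√(m(1−m)/s) ≈ z_{0.975} = 1.96, so s ≈ 0.62·0.38·(1.96)²/(0.73−0.62)² = 74.8.
At s = 74.8: P(θ<0.73) ≈ 0.979. Adjusting to match 0.975 gives s ≈ 69.02.
So α = 0.62·69.02 ≈ 42.80, β = 0.38·69.02 ≈ 26.23.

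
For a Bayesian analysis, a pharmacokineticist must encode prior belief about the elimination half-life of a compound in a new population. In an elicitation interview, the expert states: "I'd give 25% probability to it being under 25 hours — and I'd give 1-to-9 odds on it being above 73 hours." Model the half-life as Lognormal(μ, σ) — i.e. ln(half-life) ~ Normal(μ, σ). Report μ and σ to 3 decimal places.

If T ~ Lognormal(μ,σ) then ln T ~ Normal(μ,σ), so the p-quantile of ln T is μ + z_p·σ.
ln(25) = 3.219 and ln(73) = 4.29; z_{0.25} = -0.6745, z_{0.9} = 1.282.
σ = (4.29 − 3.219)/(1.282 − (-0.6745)) = 0.548.
μ = 3.219 − (-0.6745)·0.548 = 3.588.

μ ≈ 3.588, σ ≈ 0.548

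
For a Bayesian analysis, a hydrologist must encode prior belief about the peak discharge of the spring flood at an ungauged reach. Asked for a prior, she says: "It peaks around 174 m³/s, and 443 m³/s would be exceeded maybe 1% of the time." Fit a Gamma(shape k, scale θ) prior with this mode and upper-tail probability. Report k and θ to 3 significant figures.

Gamma(k,θ) with k>1 has mode (k−1)θ, so θ = 174/(k−1).
Need P(X < 443) = 0.99 with θ tied to k this way. Start at k = 2, θ = 174: P(X<443) ≈ 0.722.
Too low — raise k to concentrate. Iterating converges to k ≈ 6.35.
Then θ = 174/(6.35−1) ≈ 32.5.

k ≈ 6.35, θ ≈ 32.5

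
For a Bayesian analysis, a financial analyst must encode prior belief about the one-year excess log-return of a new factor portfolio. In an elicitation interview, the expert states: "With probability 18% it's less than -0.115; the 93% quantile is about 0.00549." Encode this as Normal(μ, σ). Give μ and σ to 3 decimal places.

For Normal(μ,σ), the p-quantile is μ + z_p·σ. Here z_{0.18} = -0.9154, z_{0.93} = 1.476.
So -0.115 = μ − 0.9154σ and 0.00549 = μ + 1.476σ.
Subtracting: σ = (0.00549 − -0.115)/(1.476 − (-0.9154)) = 0.050.
Then μ = -0.115 − (-0.9154)·0.050 = -0.069.

μ = -0.069, σ = 0.050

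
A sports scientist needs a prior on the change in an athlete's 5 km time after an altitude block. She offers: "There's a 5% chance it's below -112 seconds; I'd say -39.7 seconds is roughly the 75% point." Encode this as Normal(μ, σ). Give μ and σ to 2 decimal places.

For Normal(μ,σ), the p-quantile is μ + z_p·σ. Here z_{0.05} = -1.645, z_{0.75} = 0.6745.
So -112 = μ − 1.645σ and -39.7 = μ + 0.6745σ.
Subtracting: σ = (-39.7 − -112)/(0.6745 − (-1.645)) = 31.17.
Then μ = -112 − (-1.645)·31.17 = -60.73.

μ = -60.73, σ = 31.17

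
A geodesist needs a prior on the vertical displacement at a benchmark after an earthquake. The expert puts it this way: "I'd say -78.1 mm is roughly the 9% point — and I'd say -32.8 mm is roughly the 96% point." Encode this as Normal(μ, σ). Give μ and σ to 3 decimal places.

μ = -58.453, σ = 14.653

The p-quantile of Normal(μ,σ) is μ + z_p·σ, with z_{0.09} = -1.341 and z_{0.96} = 1.751.
Eliminate σ: μ = (z₂·x₁ − z₁·x₂)/(z₂ − z₁) = (1.751·-78.1 − (-1.341)·-32.8)/3.091 = -58.453.
Then σ = (x₂ − x₁)/(z₂ − z₁) = (-32.8 − -78.1)/3.091 = 14.653.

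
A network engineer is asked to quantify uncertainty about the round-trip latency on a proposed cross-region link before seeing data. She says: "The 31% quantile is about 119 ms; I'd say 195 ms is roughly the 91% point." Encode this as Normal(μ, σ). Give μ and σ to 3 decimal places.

μ = 139.519, σ = 41.381

The p-quantile of Normal(μ,σ) is μ + z_p·σ, with z_{0.31} = -0.4959 and z_{0.91} = 1.341.
Eliminate σ: μ = (z₂·x₁ − z₁·x₂)/(z₂ − z₁) = (1.341·119 − (-0.4959)·195)/1.837 = 139.519.
Then σ = (x₂ − x₁)/(z₂ − z₁) = (195 − 119)/1.837 = 41.381.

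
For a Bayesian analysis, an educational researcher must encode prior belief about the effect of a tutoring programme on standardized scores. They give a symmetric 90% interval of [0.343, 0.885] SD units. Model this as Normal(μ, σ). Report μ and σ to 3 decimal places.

A symmetric 90% interval runs μ ± z·σ with z = 1.645.
Half-width = 0.271, so σ = 0.271/1.645 = 0.165.
μ is the interval midpoint, 0.614.

μ = 0.614, σ = 0.165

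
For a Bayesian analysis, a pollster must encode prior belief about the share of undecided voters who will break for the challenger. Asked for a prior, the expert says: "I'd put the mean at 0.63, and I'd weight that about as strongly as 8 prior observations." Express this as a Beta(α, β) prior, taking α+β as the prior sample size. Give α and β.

Under the effective-sample-size interpretation, Beta(α, β) has prior mean α/(α+β) and prior sample size α+β.
So α+β = 8 and α/(α+β) = 0.63, giving α = 0.63·8 = 5.04 and β = 8 − 5.04 = 2.96.

α = 5.04, β = 2.96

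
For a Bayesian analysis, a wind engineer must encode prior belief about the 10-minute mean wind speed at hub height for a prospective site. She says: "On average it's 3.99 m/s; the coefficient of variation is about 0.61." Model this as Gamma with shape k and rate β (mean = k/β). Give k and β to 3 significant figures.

For Gamma(k, rate β): mean = k/β, variance = k/β², so CV = 1/√k.
CV = 0.61, hence k = 1/CV² = 2.69.
Then β = k/mean = 2.69/3.99 = 0.674.

k ≈ 2.69, β ≈ 0.674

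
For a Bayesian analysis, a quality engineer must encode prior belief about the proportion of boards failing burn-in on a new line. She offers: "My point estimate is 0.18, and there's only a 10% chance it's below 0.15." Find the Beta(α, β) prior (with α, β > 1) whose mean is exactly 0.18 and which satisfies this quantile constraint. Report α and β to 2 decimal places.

α ≈ 46.60, β ≈ 212.29

With mean 0.18 fixed, write α = 0.18s, β = 0.82s where s = α+β.
Need P(θ < 0.15) = 0.1 under Beta(0.18s, 0.82s). Normal approximation: (q−m)/√(m(1−m)/s) ≈ z_{0.1} = -1.28, so s ≈ 0.18·0.82·(-1.28)²/(0.15−0.18)² = 269.3.
At s = 269.3: P(θ<0.15) ≈ 0.095. Adjusting to match 0.1 gives s ≈ 258.89.
So α = 0.18·258.89 ≈ 46.60, β = 0.82·258.89 ≈ 212.29.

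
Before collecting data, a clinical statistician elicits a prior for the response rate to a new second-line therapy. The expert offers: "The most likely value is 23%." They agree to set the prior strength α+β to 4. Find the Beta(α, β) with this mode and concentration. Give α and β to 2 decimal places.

For α,β > 1 the Beta mode is (α−1)/(α+β−2). With α+β = 4, the mode is (α−1)/2.
Set (α−1)/2 = 0.23 → α = 1 + 0.23·2 = 1.46.
β = 4 − α = 2.54.

α = 1.46, β = 2.54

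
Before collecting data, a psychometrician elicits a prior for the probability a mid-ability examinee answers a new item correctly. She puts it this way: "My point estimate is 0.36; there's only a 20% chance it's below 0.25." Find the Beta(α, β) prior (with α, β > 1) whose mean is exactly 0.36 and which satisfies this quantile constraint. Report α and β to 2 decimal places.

α ≈ 5.02, β ≈ 8.92

With mean 0.36 fixed, write α = 0.36s, β = 0.64s where s = α+β.
Need P(θ < 0.25) = 0.2 under Beta(0.36s, 0.64s). Normal approximation: (q−m)/√(m(1−m)/s) ≈ z_{0.2} = -0.842, so s ≈ 0.36·0.64·(-0.842)²/(0.25−0.36)² = 13.5.
At s = 13.5: P(θ<0.25) ≈ 0.204. Adjusting to match 0.2 gives s ≈ 13.93.
So α = 0.36·13.93 ≈ 5.02, β = 0.64·13.93 ≈ 8.92.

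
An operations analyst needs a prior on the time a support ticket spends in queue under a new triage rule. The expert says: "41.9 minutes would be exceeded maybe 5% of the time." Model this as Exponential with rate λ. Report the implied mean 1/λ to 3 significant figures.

P(T > 41.9) = e^(−λ·41.9) = 0.05, so λ = −ln(0.05)/41.9 = 0.0715.
Mean = 1/λ = 14 minutes.

mean ≈ 14 minutes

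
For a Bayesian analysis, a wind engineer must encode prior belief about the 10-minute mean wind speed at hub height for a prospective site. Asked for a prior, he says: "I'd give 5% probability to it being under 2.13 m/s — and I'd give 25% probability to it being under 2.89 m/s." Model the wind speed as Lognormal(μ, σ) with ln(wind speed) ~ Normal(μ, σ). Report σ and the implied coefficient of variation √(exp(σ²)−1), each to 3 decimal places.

If T ~ Lognormal(μ,σ) then ln T ~ Normal(μ,σ), so the p-quantile of ln T is μ + z_p·σ.
ln(2.13) = 0.7561 and ln(2.89) = 1.061; z_{0.05} = -1.645, z_{0.25} = -0.6745.
σ = (1.061 − 0.7561)/(-0.6745 − (-1.645)) = 0.314.
μ = 0.7561 − (-1.645)·0.314 = 1.273.
CV = √(exp(σ²)−1) = √(exp(0.0989)−1) = 0.322.

σ ≈ 0.314, CV ≈ 0.322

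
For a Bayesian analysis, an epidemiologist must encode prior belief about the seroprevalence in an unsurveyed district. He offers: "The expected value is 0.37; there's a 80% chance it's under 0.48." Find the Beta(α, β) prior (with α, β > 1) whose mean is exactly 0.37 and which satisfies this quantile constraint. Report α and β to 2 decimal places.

α ≈ 4.91, β ≈ 8.35

With mean 0.37 fixed, write α = 0.37s, β = 0.63s where s = α+β.
Need P(θ < 0.48) = 0.8 under Beta(0.37s, 0.63s). Normal approximation: (q−m)/√(m(1−m)/s) ≈ z_{0.8} = 0.842, so s ≈ 0.37·0.63·(0.842)²/(0.48−0.37)² = 13.6.
At s = 13.6: P(θ<0.48) ≈ 0.803. Adjusting to match 0.8 gives s ≈ 13.26.
So α = 0.37·13.26 ≈ 4.91, β = 0.63·13.26 ≈ 8.35.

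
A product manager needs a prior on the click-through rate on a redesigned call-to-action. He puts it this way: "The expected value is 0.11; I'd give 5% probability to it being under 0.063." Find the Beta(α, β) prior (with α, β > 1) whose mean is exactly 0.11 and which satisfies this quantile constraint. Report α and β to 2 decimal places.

α ≈ 10.70, β ≈ 86.54

With mean 0.11 fixed, write α = 0.11s, β = 0.89s where s = α+β.
Need P(θ < 0.063) = 0.05 under Beta(0.11s, 0.89s). Normal approximation: (q−m)/√(m(1−m)/s) ≈ z_{0.05} = -1.64, so s ≈ 0.11·0.89·(-1.64)²/(0.063−0.11)² = 119.9.
At s = 119.9: P(θ<0.063) ≈ 0.032. Adjusting to match 0.05 gives s ≈ 97.24.
So α = 0.11·97.24 ≈ 10.70, β = 0.89·97.24 ≈ 86.54.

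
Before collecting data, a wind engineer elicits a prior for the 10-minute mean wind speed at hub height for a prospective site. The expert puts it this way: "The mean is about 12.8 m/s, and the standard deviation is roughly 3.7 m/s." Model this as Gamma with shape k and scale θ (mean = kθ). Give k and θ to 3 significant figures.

k ≈ 12, θ ≈ 1.07

For Gamma(k, scale θ): mean = kθ, variance = kθ², so CV = 1/√k.
CV = SD/mean = 3.7/12.8 = 0.2891, hence k = 1/CV² = 12.
Then θ = mean/k = 12.8/12 = 1.07.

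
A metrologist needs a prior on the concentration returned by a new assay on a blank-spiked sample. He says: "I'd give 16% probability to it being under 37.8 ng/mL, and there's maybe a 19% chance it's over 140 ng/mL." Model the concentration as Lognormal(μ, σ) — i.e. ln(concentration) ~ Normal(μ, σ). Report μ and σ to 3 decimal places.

μ ≈ 4.328, σ ≈ 0.699

If T ~ Lognormal(μ,σ) then ln T ~ Normal(μ,σ), so the p-quantile of ln T is μ + z_p·σ.
ln(37.8) = 3.632 and ln(140) = 4.942; z_{0.16} = -0.9945, z_{0.81} = 0.8779.
σ = (4.942 − 3.632)/(0.8779 − (-0.9945)) = 0.699.
μ = 3.632 − (-0.9945)·0.699 = 4.328.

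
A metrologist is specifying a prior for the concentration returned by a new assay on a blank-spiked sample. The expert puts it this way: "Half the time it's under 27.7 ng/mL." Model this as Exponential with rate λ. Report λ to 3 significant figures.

λ ≈ 0.025

Exponential median = ln 2 / λ, so λ = ln 2 / 27.7 = 0.025.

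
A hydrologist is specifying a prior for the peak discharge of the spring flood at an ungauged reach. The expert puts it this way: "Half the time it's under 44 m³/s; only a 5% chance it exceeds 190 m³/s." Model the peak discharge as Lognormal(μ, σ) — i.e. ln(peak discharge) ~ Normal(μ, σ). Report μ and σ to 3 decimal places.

If T ~ Lognormal(μ,σ) then ln T ~ Normal(μ,σ), so the p-quantile of ln T is μ + z_p·σ.
ln(44) = 3.784 and ln(190) = 5.247; z_{0.5} = 0, z_{0.95} = 1.645.
σ = (5.247 − 3.784)/(1.645 − (0)) = 0.889.
μ = 3.784 − (0)·0.889 = 3.784.

μ ≈ 3.784, σ ≈ 0.889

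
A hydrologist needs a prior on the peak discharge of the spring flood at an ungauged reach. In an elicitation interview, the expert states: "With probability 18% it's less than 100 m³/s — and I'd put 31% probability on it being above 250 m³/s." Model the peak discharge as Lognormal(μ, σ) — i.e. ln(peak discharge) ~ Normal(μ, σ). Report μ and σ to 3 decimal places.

μ ≈ 5.200, σ ≈ 0.649

If T ~ Lognormal(μ,σ) then ln T ~ Normal(μ,σ), so the p-quantile of ln T is μ + z_p·σ.
ln(100) = 4.605 and ln(250) = 5.521; z_{0.18} = -0.9154, z_{0.69} = 0.4959.
σ = (5.521 − 4.605)/(0.4959 − (-0.9154)) = 0.649.
μ = 4.605 − (-0.9154)·0.649 = 5.200.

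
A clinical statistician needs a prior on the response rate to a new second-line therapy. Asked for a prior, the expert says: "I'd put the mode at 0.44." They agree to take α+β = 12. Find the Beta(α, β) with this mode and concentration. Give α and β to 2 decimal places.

For α,β > 1 the Beta mode is (α−1)/(α+β−2). With α+β = 12, the mode is (α−1)/10.
Set (α−1)/10 = 0.44 → α = 1 + 0.44·10 = 5.40.
β = 12 − α = 6.60.

α = 5.40, β = 6.60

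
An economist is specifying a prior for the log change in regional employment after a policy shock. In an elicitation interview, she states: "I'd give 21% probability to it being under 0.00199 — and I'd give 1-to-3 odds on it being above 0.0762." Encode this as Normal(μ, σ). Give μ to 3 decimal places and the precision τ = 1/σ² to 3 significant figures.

The p-quantile of Normal(μ,σ) is μ + z_p·σ, with z_{0.21} = -0.8064 and z_{0.75} = 0.6745.
Eliminate σ: μ = (z₂·x₁ − z₁·x₂)/(z₂ − z₁) = (0.6745·0.00199 − (-0.8064)·0.0762)/1.481 = 0.042.
Then σ = (x₂ − x₁)/(z₂ − z₁) = (0.0762 − 0.00199)/1.481 = 0.050.
Precision τ = 1/σ² = 1/0.05011² = 398.

μ = 0.042, τ = 398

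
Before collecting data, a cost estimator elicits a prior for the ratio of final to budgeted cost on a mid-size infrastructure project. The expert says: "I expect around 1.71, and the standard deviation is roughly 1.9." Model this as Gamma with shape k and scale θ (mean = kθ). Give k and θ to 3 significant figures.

For Gamma(k, scale θ): mean = kθ, variance = kθ², so CV = 1/√k.
CV = SD/mean = 1.9/1.71 = 1.111, hence k = 1/CV² = 0.81.
Then θ = mean/k = 1.71/0.81 = 2.11.

k ≈ 0.81, θ ≈ 2.11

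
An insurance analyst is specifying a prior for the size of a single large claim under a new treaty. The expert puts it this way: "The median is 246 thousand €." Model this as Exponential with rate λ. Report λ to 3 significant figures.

Exponential median = ln 2 / λ, so λ = ln 2 / 246.0 = 0.00282.

λ ≈ 0.00282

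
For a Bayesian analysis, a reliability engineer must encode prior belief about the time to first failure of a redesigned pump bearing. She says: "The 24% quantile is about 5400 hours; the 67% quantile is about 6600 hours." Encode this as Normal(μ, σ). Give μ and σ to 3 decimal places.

μ = 6139.445, σ = 1046.923

The p-quantile of Normal(μ,σ) is μ + z_p·σ, with z_{0.24} = -0.7063 and z_{0.67} = 0.4399.
Eliminate σ: μ = (z₂·x₁ − z₁·x₂)/(z₂ − z₁) = (0.4399·5400 − (-0.7063)·6600)/1.146 = 6139.445.
Then σ = (x₂ − x₁)/(z₂ − z₁) = (6600 − 5400)/1.146 = 1046.923.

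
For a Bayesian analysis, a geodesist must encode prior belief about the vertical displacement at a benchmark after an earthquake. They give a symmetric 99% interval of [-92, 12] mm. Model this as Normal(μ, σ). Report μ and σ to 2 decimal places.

A symmetric 99% interval runs μ ± z·σ with z = 2.576.
Half-width = 52, so σ = 52/2.576 = 20.19.
μ is the interval midpoint, -40.00.

μ = -40.00, σ = 20.19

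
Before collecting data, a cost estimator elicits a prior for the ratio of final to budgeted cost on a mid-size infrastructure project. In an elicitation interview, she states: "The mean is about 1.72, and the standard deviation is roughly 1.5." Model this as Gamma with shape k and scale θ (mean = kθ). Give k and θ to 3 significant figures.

k ≈ 1.31, θ ≈ 1.31

For Gamma(k, scale θ): mean = kθ, variance = kθ², so CV = 1/√k.
CV = SD/mean = 1.5/1.72 = 0.8721, hence k = 1/CV² = 1.31.
Then θ = mean/k = 1.72/1.31 = 1.31.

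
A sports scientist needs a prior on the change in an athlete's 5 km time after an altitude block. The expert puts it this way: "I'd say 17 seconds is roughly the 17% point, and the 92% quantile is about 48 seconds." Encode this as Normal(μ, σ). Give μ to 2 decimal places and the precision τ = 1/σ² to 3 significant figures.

μ = 29.54, τ = 0.00579

The p-quantile of Normal(μ,σ) is μ + z_p·σ, with z_{0.17} = -0.9542 and z_{0.92} = 1.405.
Eliminate σ: μ = (z₂·x₁ − z₁·x₂)/(z₂ − z₁) = (1.405·17 − (-0.9542)·48)/2.359 = 29.54.
Then σ = (x₂ − x₁)/(z₂ − z₁) = (48 − 17)/2.359 = 13.14.
Precision τ = 1/σ² = 1/13.14² = 0.00579.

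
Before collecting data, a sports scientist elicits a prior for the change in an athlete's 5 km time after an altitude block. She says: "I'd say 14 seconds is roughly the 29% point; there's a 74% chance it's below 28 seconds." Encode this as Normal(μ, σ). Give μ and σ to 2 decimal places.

The p-quantile of Normal(μ,σ) is μ + z_p·σ, with z_{0.29} = -0.5534 and z_{0.74} = 0.6433.
Eliminate σ: μ = (z₂·x₁ − z₁·x₂)/(z₂ − z₁) = (0.6433·14 − (-0.5534)·28)/1.197 = 20.47.
Then σ = (x₂ − x₁)/(z₂ − z₁) = (28 − 14)/1.197 = 11.70.

μ = 20.47, σ = 11.70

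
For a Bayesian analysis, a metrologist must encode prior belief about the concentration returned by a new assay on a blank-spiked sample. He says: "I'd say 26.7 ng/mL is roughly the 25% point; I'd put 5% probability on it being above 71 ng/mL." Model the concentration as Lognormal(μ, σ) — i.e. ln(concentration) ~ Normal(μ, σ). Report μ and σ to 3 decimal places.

If T ~ Lognormal(μ,σ) then ln T ~ Normal(μ,σ), so the p-quantile of ln T is μ + z_p·σ.
ln(26.7) = 3.285 and ln(71) = 4.263; z_{0.25} = -0.6745, z_{0.95} = 1.645.
σ = (4.263 − 3.285)/(1.645 − (-0.6745)) = 0.422.
μ = 3.285 − (-0.6745)·0.422 = 3.569.

μ ≈ 3.569, σ ≈ 0.422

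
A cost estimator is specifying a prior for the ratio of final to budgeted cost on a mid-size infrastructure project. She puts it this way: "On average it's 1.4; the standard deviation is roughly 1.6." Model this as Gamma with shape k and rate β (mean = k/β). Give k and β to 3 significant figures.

For Gamma(k, rate β): mean = k/β, variance = k/β², so CV = 1/√k.
CV = SD/mean = 1.6/1.4 = 1.143, hence k = 1/CV² = 0.766.
Then β = k/mean = 0.766/1.4 = 0.547.

k ≈ 0.766, β ≈ 0.547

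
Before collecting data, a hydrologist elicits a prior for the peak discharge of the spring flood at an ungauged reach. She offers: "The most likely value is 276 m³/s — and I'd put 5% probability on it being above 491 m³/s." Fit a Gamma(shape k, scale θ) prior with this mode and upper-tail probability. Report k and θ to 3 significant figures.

Gamma(k,θ) with k>1 has mode (k−1)θ, so θ = 276/(k−1).
Need P(X < 491) = 0.95 with θ tied to k this way. Start at k = 2, θ = 276: P(X<491) ≈ 0.531.
Too low — raise k to concentrate. Iterating converges to k ≈ 9.4.
Then θ = 276/(9.4−1) ≈ 32.8.

k ≈ 9.4, θ ≈ 32.8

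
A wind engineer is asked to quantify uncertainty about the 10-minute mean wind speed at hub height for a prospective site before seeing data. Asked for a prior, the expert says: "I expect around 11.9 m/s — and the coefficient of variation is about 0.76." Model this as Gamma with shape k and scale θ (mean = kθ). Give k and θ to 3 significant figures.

For Gamma(k, scale θ): mean = kθ, variance = kθ², so CV = 1/√k.
CV = 0.76, hence k = 1/CV² = 1.73.
Then θ = mean/k = 11.9/1.73 = 6.87.

k ≈ 1.73, θ ≈ 6.87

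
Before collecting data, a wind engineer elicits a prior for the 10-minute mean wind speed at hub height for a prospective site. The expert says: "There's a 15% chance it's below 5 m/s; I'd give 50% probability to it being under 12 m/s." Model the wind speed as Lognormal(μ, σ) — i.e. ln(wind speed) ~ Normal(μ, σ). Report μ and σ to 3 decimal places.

If T ~ Lognormal(μ,σ) then ln T ~ Normal(μ,σ), so the p-quantile of ln T is μ + z_p·σ.
ln(5) = 1.609 and ln(12) = 2.485; z_{0.15} = -1.036, z_{0.5} = 0.
σ = (2.485 − 1.609)/(0 − (-1.036)) = 0.845.
μ = 1.609 − (-1.036)·0.845 = 2.485.

μ ≈ 2.485, σ ≈ 0.845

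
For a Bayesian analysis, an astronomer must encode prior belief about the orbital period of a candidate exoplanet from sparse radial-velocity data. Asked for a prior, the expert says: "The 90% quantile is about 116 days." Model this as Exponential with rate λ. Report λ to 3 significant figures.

λ ≈ 0.0198

P(T < 116.0) = 1 − e^(−λ·116.0) = 0.9, so λ = −ln(1−0.9)/116.0 = −ln(0.1)/116.0 = 0.0198.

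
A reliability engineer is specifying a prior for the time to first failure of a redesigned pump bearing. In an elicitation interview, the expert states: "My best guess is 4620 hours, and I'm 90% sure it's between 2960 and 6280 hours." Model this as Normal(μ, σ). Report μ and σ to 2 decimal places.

A symmetric 90% interval runs μ ± z·σ with z = 1.645.
Half-width = 1660, so σ = 1660/1.645 = 1009.21.
μ is the stated best guess, 4620.00.

μ = 4620.00, σ = 1009.21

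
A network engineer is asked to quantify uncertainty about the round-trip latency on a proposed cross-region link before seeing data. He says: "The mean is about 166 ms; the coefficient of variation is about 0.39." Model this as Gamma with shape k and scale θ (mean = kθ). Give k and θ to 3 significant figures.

For Gamma(k, scale θ): mean = kθ, variance = kθ², so CV = 1/√k.
CV = 0.39, hence k = 1/CV² = 6.57.
Then θ = mean/k = 166/6.57 = 25.2.

k ≈ 6.57, θ ≈ 25.2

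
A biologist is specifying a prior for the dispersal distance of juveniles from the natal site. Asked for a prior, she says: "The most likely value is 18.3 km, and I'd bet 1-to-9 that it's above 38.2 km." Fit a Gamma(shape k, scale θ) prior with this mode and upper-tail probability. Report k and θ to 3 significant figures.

Gamma(k,θ) with k>1 has mode (k−1)θ, so θ = 18.3/(k−1).
Need P(X < 38.2) = 0.9 with θ tied to k this way. Start at k = 2, θ = 18.3: P(X<38.2) ≈ 0.617.
Too low — raise k to concentrate. Iterating converges to k ≈ 4.55.
Then θ = 18.3/(4.55−1) ≈ 5.16.

k ≈ 4.55, θ ≈ 5.16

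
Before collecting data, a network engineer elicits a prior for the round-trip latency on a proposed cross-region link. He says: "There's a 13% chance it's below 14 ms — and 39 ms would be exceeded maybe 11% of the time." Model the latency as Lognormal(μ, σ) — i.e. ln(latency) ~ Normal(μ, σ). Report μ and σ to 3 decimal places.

μ ≈ 3.130, σ ≈ 0.435

If T ~ Lognormal(μ,σ) then ln T ~ Normal(μ,σ), so the p-quantile of ln T is μ + z_p·σ.
ln(14) = 2.639 and ln(39) = 3.664; z_{0.13} = -1.126, z_{0.89} = 1.227.
σ = (3.664 − 2.639)/(1.227 − (-1.126)) = 0.435.
μ = 2.639 − (-1.126)·0.435 = 3.130.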